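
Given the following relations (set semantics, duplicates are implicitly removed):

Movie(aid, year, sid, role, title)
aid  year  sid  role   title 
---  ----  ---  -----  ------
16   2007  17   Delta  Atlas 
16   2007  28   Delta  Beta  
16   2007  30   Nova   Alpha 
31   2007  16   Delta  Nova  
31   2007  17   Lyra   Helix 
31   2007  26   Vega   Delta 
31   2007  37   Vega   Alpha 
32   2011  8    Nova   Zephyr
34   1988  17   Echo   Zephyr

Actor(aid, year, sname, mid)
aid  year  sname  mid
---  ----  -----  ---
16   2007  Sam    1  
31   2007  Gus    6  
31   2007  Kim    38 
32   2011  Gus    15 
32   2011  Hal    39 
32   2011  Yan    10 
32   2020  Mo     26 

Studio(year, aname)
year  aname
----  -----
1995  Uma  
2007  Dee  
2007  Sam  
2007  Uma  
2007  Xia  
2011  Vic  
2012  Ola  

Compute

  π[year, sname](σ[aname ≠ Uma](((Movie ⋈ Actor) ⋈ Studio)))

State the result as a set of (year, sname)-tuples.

Movie ⋈ Actor (natural join on aid, year): {(16, 2007, 17, Delta, Atlas, Sam, 1), (16, 2007, 28, Delta, Beta, Sam, 1), (16, 2007, 30, Nova, Alpha, Sam, 1), (31, 2007, 16, Delta, Nova, Gus, 6), (31, 2007, 16, Delta, Nova, Kim, 38), (31, 2007, 17, Lyra, Helix, Gus, 6), (31, 2007, 17, Lyra, Helix, Kim, 38), (31, 2007, 26, Vega, Delta, Gus, 6), (31, 2007, 26, Vega, Delta, Kim, 38), (31, 2007, 37, Vega, Alpha, Gus, 6), (31, 2007, 37, Vega, Alpha, Kim, 38), (32, 2011, 8, Nova, Zephyr, Gus, 15), (32, 2011, 8, Nova, Zephyr, Hal, 39), (32, 2011, 8, Nova, Zephyr, Yan, 10)}
(Movie ⋈ Actor) ⋈ Studio (natural join on year): {(16, 2007, 17, Delta, Atlas, Sam, 1, Dee), (16, 2007, 17, Delta, Atlas, Sam, 1, Sam), (16, 2007, 17, Delta, Atlas, Sam, 1, Uma), (16, 2007, 17, Delta, Atlas, Sam, 1, Xia), (16, 2007, 28, Delta, Beta, Sam, 1, Dee), (16, 2007, 28, Delta, Beta, Sam, 1, Sam), (16, 2007, 28, Delta, Beta, Sam, 1, Uma), (16, 2007, 28, Delta, Beta, Sam, 1, Xia), (16, 2007, 30, Nova, Alpha, Sam, 1, Dee), (16, 2007, 30, Nova, Alpha, Sam, 1, Sam), (16, 2007, 30, Nova, Alpha, Sam, 1, Uma), (16, 2007, 30, Nova, Alpha, Sam, 1, Xia), (31, 2007, 16, Delta, Nova, Gus, 6, Dee), (31, 2007, 16, Delta, Nova, Gus, 6, Sam), (31, 2007, 16, Delta, Nova, Gus, 6, Uma), (31, 2007, 16, Delta, Nova, Gus, 6, Xia), (31, 2007, 16, Delta, Nova, Kim, 38, Dee), (31, 2007, 16, Delta, Nova, Kim, 38, Sam), (31, 2007, 16, Delta, Nova, Kim, 38, Uma), (31, 2007, 16, Delta, Nova, Kim, 38, Xia), (31, 2007, 17, Lyra, Helix, Gus, 6, Dee), (31, 2007, 17, Lyra, Helix, Gus, 6, Sam), (31, 2007, 17, Lyra, Helix, Gus, 6, Uma), (31, 2007, 17, Lyra, Helix, Gus, 6, Xia), (31, 2007, 17, Lyra, Helix, Kim, 38, Dee), (31, 2007, 17, Lyra, Helix, Kim, 38, Sam), (31, 2007, 17, Lyra, Helix, Kim, 38, Uma), (31, 2007, 17, Lyra, Helix, Kim, 38, Xia), (31, 2007, 26, Vega, Delta, Gus, 6, Dee), (31, 2007, 26, Vega, Delta, Gus, 6, Sam), (31, 2007, 26, Vega, Delta, Gus, 6, Uma), (31, 2007, 26, Vega, Delta, Gus, 6, Xia), (31, 2007, 26, Vega, Delta, Kim, 38, Dee), (31, 2007, 26, Vega, Delta, Kim, 38, Sam), (31, 2007, 26, Vega, Delta, Kim, 38, Uma), (31, 2007, 26, Vega, Delta, Kim, 38, Xia), (31, 2007, 37, Vega, Alpha, Gus, 6, Dee), (31, 2007, 37, Vega, Alpha, Gus, 6, Sam), (31, 2007, 37, Vega, Alpha, Gus, 6, Uma), (31, 2007, 37, Vega, Alpha, Gus, 6, Xia), (31, 2007, 37, Vega, Alpha, Kim, 38, Dee), (31, 2007, 37, Vega, Alpha, Kim, 38, Sam), (31, 2007, 37, Vega, Alpha, Kim, 38, Uma), (31, 2007, 37, Vega, Alpha, Kim, 38, Xia), (32, 2011, 8, Nova, Zephyr, Gus, 15, Vic), (32, 2011, 8, Nova, Zephyr, Hal, 39, Vic), (32, 2011, 8, Nova, Zephyr, Yan, 10, Vic)}
Filtering on aname ≠ Uma leaves {(16, 2007, 17, Delta, Atlas, Sam, 1, Dee), (16, 2007, 17, Delta, Atlas, Sam, 1, Sam), (16, 2007, 17, Delta, Atlas, Sam, 1, Xia), (16, 2007, 28, Delta, Beta, Sam, 1, Dee), (16, 2007, 28, Delta, Beta, Sam, 1, Sam), (16, 2007, 28, Delta, Beta, Sam, 1, Xia), (16, 2007, 30, Nova, Alpha, Sam, 1, Dee), (16, 2007, 30, Nova, Alpha, Sam, 1, Sam), (16, 2007, 30, Nova, Alpha, Sam, 1, Xia), (31, 2007, 16, Delta, Nova, Gus, 6, Dee), (31, 2007, 16, Delta, Nova, Gus, 6, Sam), (31, 2007, 16, Delta, Nova, Gus, 6, Xia), (31, 2007, 16, Delta, Nova, Kim, 38, Dee), (31, 2007, 16, Delta, Nova, Kim, 38, Sam), (31, 2007, 16, Delta, Nova, Kim, 38, Xia), (31, 2007, 17, Lyra, Helix, Gus, 6, Dee), (31, 2007, 17, Lyra, Helix, Gus, 6, Sam), (31, 2007, 17, Lyra, Helix, Gus, 6, Xia), (31, 2007, 17, Lyra, Helix, Kim, 38, Dee), (31, 2007, 17, Lyra, Helix, Kim, 38, Sam), (31, 2007, 17, Lyra, Helix, Kim, 38, Xia), (31, 2007, 26, Vega, Delta, Gus, 6, Dee), (31, 2007, 26, Vega, Delta, Gus, 6, Sam), (31, 2007, 26, Vega, Delta, Gus, 6, Xia), (31, 2007, 26, Vega, Delta, Kim, 38, Dee), (31, 2007, 26, Vega, Delta, Kim, 38, Sam), (31, 2007, 26, Vega, Delta, Kim, 38, Xia), (31, 2007, 37, Vega, Alpha, Gus, 6, Dee), (31, 2007, 37, Vega, Alpha, Gus, 6, Sam), (31, 2007, 37, Vega, Alpha, Gus, 6, Xia), (31, 2007, 37, Vega, Alpha, Kim, 38, Dee), (31, 2007, 37, Vega, Alpha, Kim, 38, Sam), (31, 2007, 37, Vega, Alpha, Kim, 38, Xia), (32, 2011, 8, Nova, Zephyr, Gus, 15, Vic), (32, 2011, 8, Nova, Zephyr, Hal, 39, Vic), (32, 2011, 8, Nova, Zephyr, Yan, 10, Vic)}.
Projecting to year, sname (30 duplicate(s) eliminated): {(2007, Gus), (2007, Kim), (2007, Sam), (2011, Gus), (2011, Hal), (2011, Yan)}

{(2007, Gus), (2007, Kim), (2007, Sam), (2011, Gus), (2011, Hal), (2011, Yan)}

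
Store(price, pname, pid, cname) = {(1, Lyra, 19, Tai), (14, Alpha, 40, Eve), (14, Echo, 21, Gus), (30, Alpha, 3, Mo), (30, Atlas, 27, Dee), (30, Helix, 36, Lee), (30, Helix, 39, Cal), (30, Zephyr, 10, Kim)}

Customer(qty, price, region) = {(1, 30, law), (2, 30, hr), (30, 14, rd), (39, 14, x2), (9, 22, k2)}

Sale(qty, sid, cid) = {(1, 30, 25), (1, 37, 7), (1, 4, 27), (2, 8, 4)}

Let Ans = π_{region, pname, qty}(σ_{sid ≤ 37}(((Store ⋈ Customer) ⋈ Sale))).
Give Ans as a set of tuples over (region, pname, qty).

{(hr, Alpha, 2), (hr, Atlas, 2), (hr, Helix, 2), (hr, Zephyr, 2), (law, Alpha, 1), (law, Atlas, 1), (law, Helix, 1), (law, Zephyr, 1)}

Natural join on price: {(14, Alpha, 40, Eve, 30, rd), (14, Alpha, 40, Eve, 39, x2), (14, Echo, 21, Gus, 30, rd), (14, Echo, 21, Gus, 39, x2), (30, Alpha, 3, Mo, 1, law), (30, Alpha, 3, Mo, 2, hr), (30, Atlas, 27, Dee, 1, law), (30, Atlas, 27, Dee, 2, hr), (30, Helix, 36, Lee, 1, law), (30, Helix, 36, Lee, 2, hr), (30, Helix, 39, Cal, 1, law), (30, Helix, 39, Cal, 2, hr), (30, Zephyr, 10, Kim, 1, law), (30, Zephyr, 10, Kim, 2, hr)}
Natural join on qty: {(30, Alpha, 3, Mo, 1, law, 30, 25), (30, Alpha, 3, Mo, 1, law, 37, 7), (30, Alpha, 3, Mo, 1, law, 4, 27), (30, Alpha, 3, Mo, 2, hr, 8, 4), (30, Atlas, 27, Dee, 1, law, 30, 25), (30, Atlas, 27, Dee, 1, law, 37, 7), (30, Atlas, 27, Dee, 1, law, 4, 27), (30, Atlas, 27, Dee, 2, hr, 8, 4), (30, Helix, 36, Lee, 1, law, 30, 25), (30, Helix, 36, Lee, 1, law, 37, 7), (30, Helix, 36, Lee, 1, law, 4, 27), (30, Helix, 36, Lee, 2, hr, 8, 4), (30, Helix, 39, Cal, 1, law, 30, 25), (30, Helix, 39, Cal, 1, law, 37, 7), (30, Helix, 39, Cal, 1, law, 4, 27), (30, Helix, 39, Cal, 2, hr, 8, 4), (30, Zephyr, 10, Kim, 1, law, 30, 25), (30, Zephyr, 10, Kim, 1, law, 37, 7), (30, Zephyr, 10, Kim, 1, law, 4, 27), (30, Zephyr, 10, Kim, 2, hr, 8, 4)}
Selection sid ≤ 37: {(30, Alpha, 3, Mo, 1, law, 30, 25), (30, Alpha, 3, Mo, 1, law, 37, 7), (30, Alpha, 3, Mo, 1, law, 4, 27), (30, Alpha, 3, Mo, 2, hr, 8, 4), (30, Atlas, 27, Dee, 1, law, 30, 25), (30, Atlas, 27, Dee, 1, law, 37, 7), (30, Atlas, 27, Dee, 1, law, 4, 27), (30, Atlas, 27, Dee, 2, hr, 8, 4), (30, Helix, 36, Lee, 1, law, 30, 25), (30, Helix, 36, Lee, 1, law, 37, 7), (30, Helix, 36, Lee, 1, law, 4, 27), (30, Helix, 36, Lee, 2, hr, 8, 4), (30, Helix, 39, Cal, 1, law, 30, 25), (30, Helix, 39, Cal, 1, law, 37, 7), (30, Helix, 39, Cal, 1, law, 4, 27), (30, Helix, 39, Cal, 2, hr, 8, 4), (30, Zephyr, 10, Kim, 1, law, 30, 25), (30, Zephyr, 10, Kim, 1, law, 37, 7), (30, Zephyr, 10, Kim, 1, law, 4, 27), (30, Zephyr, 10, Kim, 2, hr, 8, 4)}
Keep only column(s) region, pname, qty (12 duplicate(s) eliminated): {(hr, Alpha, 2), (hr, Atlas, 2), (hr, Helix, 2), (hr, Zephyr, 2), (law, Alpha, 1), (law, Atlas, 1), (law, Helix, 1), (law, Zephyr, 1)}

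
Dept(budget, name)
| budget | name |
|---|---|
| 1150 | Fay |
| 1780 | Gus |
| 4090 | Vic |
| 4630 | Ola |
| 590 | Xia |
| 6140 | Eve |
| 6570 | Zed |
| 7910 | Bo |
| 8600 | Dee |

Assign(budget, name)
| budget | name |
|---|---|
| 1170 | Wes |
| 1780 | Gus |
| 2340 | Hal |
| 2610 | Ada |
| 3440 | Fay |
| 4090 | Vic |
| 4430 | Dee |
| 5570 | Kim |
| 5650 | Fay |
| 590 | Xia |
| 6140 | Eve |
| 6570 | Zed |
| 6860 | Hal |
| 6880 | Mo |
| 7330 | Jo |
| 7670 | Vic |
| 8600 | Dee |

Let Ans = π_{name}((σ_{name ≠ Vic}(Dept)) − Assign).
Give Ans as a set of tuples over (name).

{Bo, Fay, Ola}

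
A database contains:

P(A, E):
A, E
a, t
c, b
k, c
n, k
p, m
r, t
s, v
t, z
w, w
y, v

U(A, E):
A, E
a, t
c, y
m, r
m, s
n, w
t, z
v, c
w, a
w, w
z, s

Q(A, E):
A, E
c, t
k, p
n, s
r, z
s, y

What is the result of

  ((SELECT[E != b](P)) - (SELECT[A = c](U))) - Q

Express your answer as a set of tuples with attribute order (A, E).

Apply σ_{E != b}; surviving tuples: {(a, t), (k, c), (n, k), (p, m), (r, t), (s, v), (t, z), (w, w), (y, v)}
Apply σ_{A = c}; surviving tuples: {(c, y)}
Taking the difference: {(a, t), (k, c), (n, k), (p, m), (r, t), (s, v), (t, z), (w, w), (y, v)}
Taking the difference: {(a, t), (k, c), (n, k), (p, m), (r, t), (s, v), (t, z), (w, w), (y, v)}

{(a, t), (k, c), (n, k), (p, m), (r, t), (s, v), (t, z), (w, w), (y, v)}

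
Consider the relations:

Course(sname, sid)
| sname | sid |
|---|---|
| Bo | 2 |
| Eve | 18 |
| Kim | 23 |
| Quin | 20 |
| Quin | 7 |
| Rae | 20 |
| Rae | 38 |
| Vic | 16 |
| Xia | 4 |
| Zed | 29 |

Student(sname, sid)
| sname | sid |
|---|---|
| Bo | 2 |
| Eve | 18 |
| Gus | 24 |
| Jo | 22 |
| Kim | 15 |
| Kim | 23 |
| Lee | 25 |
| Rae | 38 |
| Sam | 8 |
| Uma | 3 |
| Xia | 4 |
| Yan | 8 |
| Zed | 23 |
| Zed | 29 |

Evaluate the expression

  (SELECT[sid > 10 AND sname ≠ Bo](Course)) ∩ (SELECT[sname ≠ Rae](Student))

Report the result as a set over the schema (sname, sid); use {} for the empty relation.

σ[sid > 10 AND sname ≠ Bo]: keep tuples satisfying sid > 10 AND sname ≠ Bo → {(Eve, 18), (Kim, 23), (Quin, 20), (Rae, 20), (Rae, 38), (Vic, 16), (Zed, 29)}
σ[sname ≠ Rae]: keep tuples satisfying sname ≠ Rae → {(Bo, 2), (Eve, 18), (Gus, 24), (Jo, 22), (Kim, 15), (Kim, 23), (Lee, 25), (Sam, 8), (Uma, 3), (Xia, 4), (Yan, 8), (Zed, 23), (Zed, 29)}
Set intersection of the two operands is {(Eve, 18), (Kim, 23), (Zed, 29)}.

{(Eve, 18), (Kim, 23), (Zed, 29)}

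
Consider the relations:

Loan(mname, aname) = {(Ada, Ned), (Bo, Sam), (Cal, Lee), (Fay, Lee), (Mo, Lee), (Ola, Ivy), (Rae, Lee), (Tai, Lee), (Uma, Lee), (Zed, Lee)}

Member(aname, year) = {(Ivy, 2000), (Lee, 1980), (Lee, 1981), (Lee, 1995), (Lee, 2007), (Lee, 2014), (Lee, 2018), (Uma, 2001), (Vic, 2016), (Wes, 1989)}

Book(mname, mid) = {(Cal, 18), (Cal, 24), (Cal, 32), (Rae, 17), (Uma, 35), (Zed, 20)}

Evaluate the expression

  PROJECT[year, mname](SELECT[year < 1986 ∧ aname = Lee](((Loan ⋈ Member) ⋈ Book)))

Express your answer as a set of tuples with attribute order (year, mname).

{(1980, Cal), (1980, Rae), (1980, Uma), (1980, Zed), (1981, Cal), (1981, Rae), (1981, Uma), (1981, Zed)}

Loan ⋈ Member (natural join on aname): {(Cal, Lee, 1980), (Cal, Lee, 1981), (Cal, Lee, 1995), (Cal, Lee, 2007), (Cal, Lee, 2014), (Cal, Lee, 2018), (Fay, Lee, 1980), (Fay, Lee, 1981), (Fay, Lee, 1995), (Fay, Lee, 2007), (Fay, Lee, 2014), (Fay, Lee, 2018), (Mo, Lee, 1980), (Mo, Lee, 1981), (Mo, Lee, 1995), (Mo, Lee, 2007), (Mo, Lee, 2014), (Mo, Lee, 2018), (Ola, Ivy, 2000), (Rae, Lee, 1980), (Rae, Lee, 1981), (Rae, Lee, 1995), (Rae, Lee, 2007), (Rae, Lee, 2014), (Rae, Lee, 2018), (Tai, Lee, 1980), (Tai, Lee, 1981), (Tai, Lee, 1995), (Tai, Lee, 2007), (Tai, Lee, 2014), (Tai, Lee, 2018), (Uma, Lee, 1980), (Uma, Lee, 1981), (Uma, Lee, 1995), (Uma, Lee, 2007), (Uma, Lee, 2014), (Uma, Lee, 2018), (Zed, Lee, 1980), (Zed, Lee, 1981), (Zed, Lee, 1995), (Zed, Lee, 2007), (Zed, Lee, 2014), (Zed, Lee, 2018)}
(Loan ⋈ Member) ⋈ Book (natural join on mname): {(Cal, Lee, 1980, 18), (Cal, Lee, 1980, 24), (Cal, Lee, 1980, 32), (Cal, Lee, 1981, 18), (Cal, Lee, 1981, 24), (Cal, Lee, 1981, 32), (Cal, Lee, 1995, 18), (Cal, Lee, 1995, 24), (Cal, Lee, 1995, 32), (Cal, Lee, 2007, 18), (Cal, Lee, 2007, 24), (Cal, Lee, 2007, 32), (Cal, Lee, 2014, 18), (Cal, Lee, 2014, 24), (Cal, Lee, 2014, 32), (Cal, Lee, 2018, 18), (Cal, Lee, 2018, 24), (Cal, Lee, 2018, 32), (Rae, Lee, 1980, 17), (Rae, Lee, 1981, 17), (Rae, Lee, 1995, 17), (Rae, Lee, 2007, 17), (Rae, Lee, 2014, 17), (Rae, Lee, 2018, 17), (Uma, Lee, 1980, 35), (Uma, Lee, 1981, 35), (Uma, Lee, 1995, 35), (Uma, Lee, 2007, 35), (Uma, Lee, 2014, 35), (Uma, Lee, 2018, 35), (Zed, Lee, 1980, 20), (Zed, Lee, 1981, 20), (Zed, Lee, 1995, 20), (Zed, Lee, 2007, 20), (Zed, Lee, 2014, 20), (Zed, Lee, 2018, 20)}
Apply σ_{year < 1986 ∧ aname = Lee}; surviving tuples: {(Cal, Lee, 1980, 18), (Cal, Lee, 1980, 24), (Cal, Lee, 1980, 32), (Cal, Lee, 1981, 18), (Cal, Lee, 1981, 24), (Cal, Lee, 1981, 32), (Rae, Lee, 1980, 17), (Rae, Lee, 1981, 17), (Uma, Lee, 1980, 35), (Uma, Lee, 1981, 35), (Zed, Lee, 1980, 20), (Zed, Lee, 1981, 20)}
π[year, mname]: project onto (year, mname) (4 duplicate(s) eliminated) → {(1980, Cal), (1980, Rae), (1980, Uma), (1980, Zed), (1981, Cal), (1981, Rae), (1981, Uma), (1981, Zed)}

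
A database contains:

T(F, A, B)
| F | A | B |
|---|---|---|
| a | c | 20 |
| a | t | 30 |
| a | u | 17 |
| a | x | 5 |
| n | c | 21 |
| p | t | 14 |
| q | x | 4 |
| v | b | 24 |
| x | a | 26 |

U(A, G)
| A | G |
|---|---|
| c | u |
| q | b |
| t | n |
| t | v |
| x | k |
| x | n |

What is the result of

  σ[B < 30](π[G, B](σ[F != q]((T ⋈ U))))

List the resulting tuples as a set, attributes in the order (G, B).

{(k, 5), (n, 14), (n, 5), (u, 20), (u, 21), (v, 14)}

Joining T and U on A yields {(a, c, 20, u), (a, t, 30, n), (a, t, 30, v), (a, x, 5, k), (a, x, 5, n), (n, c, 21, u), (p, t, 14, n), (p, t, 14, v), (q, x, 4, k), (q, x, 4, n)}.
Apply σ_{F != q}; surviving tuples: {(a, c, 20, u), (a, t, 30, n), (a, t, 30, v), (a, x, 5, k), (a, x, 5, n), (n, c, 21, u), (p, t, 14, n), (p, t, 14, v)}
Keep only column(s) G, B: {(k, 5), (n, 14), (n, 30), (n, 5), (u, 20), (u, 21), (v, 14), (v, 30)}
Apply σ_{B < 30}; surviving tuples: {(k, 5), (n, 14), (n, 5), (u, 20), (u, 21), (v, 14)}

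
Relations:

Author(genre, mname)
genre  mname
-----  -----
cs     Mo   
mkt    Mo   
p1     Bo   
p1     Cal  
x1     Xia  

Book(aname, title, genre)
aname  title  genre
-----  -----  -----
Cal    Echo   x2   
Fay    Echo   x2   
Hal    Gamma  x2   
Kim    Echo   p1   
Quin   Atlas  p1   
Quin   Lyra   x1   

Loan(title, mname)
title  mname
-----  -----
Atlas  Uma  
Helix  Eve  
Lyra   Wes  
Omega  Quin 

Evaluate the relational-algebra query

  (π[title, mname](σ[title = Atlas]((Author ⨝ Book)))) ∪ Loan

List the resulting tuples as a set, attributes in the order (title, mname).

{(Atlas, Bo), (Atlas, Cal), (Atlas, Uma), (Helix, Eve), (Lyra, Wes), (Omega, Quin)}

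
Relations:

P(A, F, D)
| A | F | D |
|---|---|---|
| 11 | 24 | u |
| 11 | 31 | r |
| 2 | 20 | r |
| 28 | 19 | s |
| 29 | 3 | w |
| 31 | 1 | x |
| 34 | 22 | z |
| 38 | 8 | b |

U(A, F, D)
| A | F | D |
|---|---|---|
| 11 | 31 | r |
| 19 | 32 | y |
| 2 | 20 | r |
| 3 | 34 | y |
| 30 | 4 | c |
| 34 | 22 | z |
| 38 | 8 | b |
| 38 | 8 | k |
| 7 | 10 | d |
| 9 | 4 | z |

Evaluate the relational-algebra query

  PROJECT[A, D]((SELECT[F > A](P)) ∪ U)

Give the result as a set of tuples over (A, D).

Selection F > A: {(11, 24, u), (11, 31, r), (2, 20, r)}
Taking the union: {(11, 24, u), (11, 31, r), (19, 32, y), (2, 20, r), (3, 34, y), (30, 4, c), (34, 22, z), (38, 8, b), (38, 8, k), (7, 10, d), (9, 4, z)}
π[A, D]: project onto (A, D) → {(11, r), (11, u), (19, y), (2, r), (3, y), (30, c), (34, z), (38, b), (38, k), (7, d), (9, z)}

{(11, r), (11, u), (19, y), (2, r), (3, y), (30, c), (34, z), (38, b), (38, k), (7, d), (9, z)}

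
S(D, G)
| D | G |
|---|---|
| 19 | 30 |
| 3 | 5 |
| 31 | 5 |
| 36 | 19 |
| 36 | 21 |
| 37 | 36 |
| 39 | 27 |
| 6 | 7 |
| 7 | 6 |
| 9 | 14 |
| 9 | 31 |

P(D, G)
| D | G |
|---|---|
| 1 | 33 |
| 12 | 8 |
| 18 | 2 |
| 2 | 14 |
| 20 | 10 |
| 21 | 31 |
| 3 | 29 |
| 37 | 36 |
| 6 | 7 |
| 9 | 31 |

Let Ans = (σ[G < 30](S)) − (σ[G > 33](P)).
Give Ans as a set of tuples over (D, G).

{(3, 5), (31, 5), (36, 19), (36, 21), (39, 27), (6, 7), (7, 6), (9, 14)}

Selection G < 30: {(3, 5), (31, 5), (36, 19), (36, 21), (39, 27), (6, 7), (7, 6), (9, 14)}
Selection G > 33: {(37, 36)}
Set difference of the two operands is {(3, 5), (31, 5), (36, 19), (36, 21), (39, 27), (6, 7), (7, 6), (9, 14)}.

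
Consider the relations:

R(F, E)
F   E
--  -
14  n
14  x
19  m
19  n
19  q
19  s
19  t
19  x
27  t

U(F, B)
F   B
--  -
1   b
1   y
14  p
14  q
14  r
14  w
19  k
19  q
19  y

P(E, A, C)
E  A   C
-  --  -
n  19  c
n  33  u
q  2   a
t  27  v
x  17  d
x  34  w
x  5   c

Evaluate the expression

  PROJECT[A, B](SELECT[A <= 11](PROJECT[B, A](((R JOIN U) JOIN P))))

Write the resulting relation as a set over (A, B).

Natural join on F: {(14, n, p), (14, n, q), (14, n, r), (14, n, w), (14, x, p), (14, x, q), (14, x, r), (14, x, w), (19, m, k), (19, m, q), (19, m, y), (19, n, k), (19, n, q), (19, n, y), (19, q, k), (19, q, q), (19, q, y), (19, s, k), (19, s, q), (19, s, y), (19, t, k), (19, t, q), (19, t, y), (19, x, k), (19, x, q), (19, x, y)}
Natural join on E: {(14, n, p, 19, c), (14, n, p, 33, u), (14, n, q, 19, c), (14, n, q, 33, u), (14, n, r, 19, c), (14, n, r, 33, u), (14, n, w, 19, c), (14, n, w, 33, u), (14, x, p, 17, d), (14, x, p, 34, w), (14, x, p, 5, c), (14, x, q, 17, d), (14, x, q, 34, w), (14, x, q, 5, c), (14, x, r, 17, d), (14, x, r, 34, w), (14, x, r, 5, c), (14, x, w, 17, d), (14, x, w, 34, w), (14, x, w, 5, c), (19, n, k, 19, c), (19, n, k, 33, u), (19, n, q, 19, c), (19, n, q, 33, u), (19, n, y, 19, c), (19, n, y, 33, u), (19, q, k, 2, a), (19, q, q, 2, a), (19, q, y, 2, a), (19, t, k, 27, v), (19, t, q, 27, v), (19, t, y, 27, v), (19, x, k, 17, d), (19, x, k, 34, w), (19, x, k, 5, c), (19, x, q, 17, d), (19, x, q, 34, w), (19, x, q, 5, c), (19, x, y, 17, d), (19, x, y, 34, w), (19, x, y, 5, c)}
π_{B, A} gives {(k, 17), (k, 19), (k, 2), (k, 27), (k, 33), (k, 34), (k, 5), (p, 17), (p, 19), (p, 33), (p, 34), (p, 5), (q, 17), (q, 19), (q, 2), (q, 27), (q, 33), (q, 34), (q, 5), (r, 17), (r, 19), (r, 33), (r, 34), (r, 5), (w, 17), (w, 19), (w, 33), (w, 34), (w, 5), (y, 17), (y, 19), (y, 2), (y, 27), (y, 33), (y, 34), (y, 5)} (5 duplicate(s) eliminated).
Filtering on A <= 11 leaves {(k, 2), (k, 5), (p, 5), (q, 2), (q, 5), (r, 5), (w, 5), (y, 2), (y, 5)}.
π_{A, B} gives {(2, k), (2, q), (2, y), (5, k), (5, p), (5, q), (5, r), (5, w), (5, y)}.

{(2, k), (2, q), (2, y), (5, k), (5, p), (5, q), (5, r), (5, w), (5, y)}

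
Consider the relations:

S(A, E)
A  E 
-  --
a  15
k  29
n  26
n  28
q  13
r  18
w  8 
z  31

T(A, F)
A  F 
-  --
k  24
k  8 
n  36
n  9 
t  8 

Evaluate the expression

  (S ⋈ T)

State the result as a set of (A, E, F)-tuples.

{(k, 29, 24), (k, 29, 8), (n, 26, 36), (n, 26, 9), (n, 28, 36), (n, 28, 9)}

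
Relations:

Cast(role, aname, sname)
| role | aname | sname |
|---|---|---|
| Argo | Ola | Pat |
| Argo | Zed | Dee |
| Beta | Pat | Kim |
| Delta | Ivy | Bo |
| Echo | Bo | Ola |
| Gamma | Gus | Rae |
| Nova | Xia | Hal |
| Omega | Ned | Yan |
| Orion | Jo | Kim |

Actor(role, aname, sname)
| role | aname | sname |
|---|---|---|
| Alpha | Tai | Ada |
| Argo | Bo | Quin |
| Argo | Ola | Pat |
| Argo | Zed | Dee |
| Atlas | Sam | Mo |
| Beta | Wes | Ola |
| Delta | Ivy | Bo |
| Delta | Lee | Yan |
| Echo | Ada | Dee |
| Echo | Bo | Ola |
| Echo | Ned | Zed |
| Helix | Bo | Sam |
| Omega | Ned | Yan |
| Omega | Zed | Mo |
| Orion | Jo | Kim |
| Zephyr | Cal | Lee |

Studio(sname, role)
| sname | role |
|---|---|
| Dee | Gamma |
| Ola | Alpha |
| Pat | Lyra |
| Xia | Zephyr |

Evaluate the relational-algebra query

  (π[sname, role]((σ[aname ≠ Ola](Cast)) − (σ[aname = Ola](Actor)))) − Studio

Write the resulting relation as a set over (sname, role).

σ[aname ≠ Ola]: keep tuples satisfying aname ≠ Ola → {(Argo, Zed, Dee), (Beta, Pat, Kim), (Delta, Ivy, Bo), (Echo, Bo, Ola), (Gamma, Gus, Rae), (Nova, Xia, Hal), (Omega, Ned, Yan), (Orion, Jo, Kim)}
σ[aname = Ola]: keep tuples satisfying aname = Ola → {(Argo, Ola, Pat)}
Difference: {(Argo, Zed, Dee), (Beta, Pat, Kim), (Delta, Ivy, Bo), (Echo, Bo, Ola), (Gamma, Gus, Rae), (Nova, Xia, Hal), (Omega, Ned, Yan), (Orion, Jo, Kim)} with {(Argo, Ola, Pat)} → {(Argo, Zed, Dee), (Beta, Pat, Kim), (Delta, Ivy, Bo), (Echo, Bo, Ola), (Gamma, Gus, Rae), (Nova, Xia, Hal), (Omega, Ned, Yan), (Orion, Jo, Kim)}
π[sname, role]: project onto (sname, role) → {(Bo, Delta), (Dee, Argo), (Hal, Nova), (Kim, Beta), (Kim, Orion), (Ola, Echo), (Rae, Gamma), (Yan, Omega)}
Difference: {(Bo, Delta), (Dee, Argo), (Hal, Nova), (Kim, Beta), (Kim, Orion), (Ola, Echo), (Rae, Gamma), (Yan, Omega)} with {(Dee, Gamma), (Ola, Alpha), (Pat, Lyra), (Xia, Zephyr)} → {(Bo, Delta), (Dee, Argo), (Hal, Nova), (Kim, Beta), (Kim, Orion), (Ola, Echo), (Rae, Gamma), (Yan, Omega)}

{(Bo, Delta), (Dee, Argo), (Hal, Nova), (Kim, Beta), (Kim, Orion), (Ola, Echo), (Rae, Gamma), (Yan, Omega)}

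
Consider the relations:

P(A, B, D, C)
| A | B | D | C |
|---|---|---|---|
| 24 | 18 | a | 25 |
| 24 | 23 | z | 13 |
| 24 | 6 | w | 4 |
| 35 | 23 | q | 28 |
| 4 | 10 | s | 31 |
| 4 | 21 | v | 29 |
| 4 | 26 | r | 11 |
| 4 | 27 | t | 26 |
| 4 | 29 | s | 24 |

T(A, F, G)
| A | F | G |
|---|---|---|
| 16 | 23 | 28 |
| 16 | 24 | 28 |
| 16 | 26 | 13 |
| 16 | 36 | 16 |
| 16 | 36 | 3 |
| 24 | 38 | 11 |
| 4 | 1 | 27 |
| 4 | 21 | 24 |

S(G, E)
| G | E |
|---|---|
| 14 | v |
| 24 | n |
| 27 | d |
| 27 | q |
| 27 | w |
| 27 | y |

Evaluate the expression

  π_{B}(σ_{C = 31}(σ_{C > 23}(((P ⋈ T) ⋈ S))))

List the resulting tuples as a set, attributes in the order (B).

Joining P and T on A yields {(24, 18, a, 25, 38, 11), (24, 23, z, 13, 38, 11), (24, 6, w, 4, 38, 11), (4, 10, s, 31, 1, 27), (4, 10, s, 31, 21, 24), (4, 21, v, 29, 1, 27), (4, 21, v, 29, 21, 24), (4, 26, r, 11, 1, 27), (4, 26, r, 11, 21, 24), (4, 27, t, 26, 1, 27), (4, 27, t, 26, 21, 24), (4, 29, s, 24, 1, 27), (4, 29, s, 24, 21, 24)}.
Joining (P ⋈ T) and S on G yields {(4, 10, s, 31, 1, 27, d), (4, 10, s, 31, 1, 27, q), (4, 10, s, 31, 1, 27, w), (4, 10, s, 31, 1, 27, y), (4, 10, s, 31, 21, 24, n), (4, 21, v, 29, 1, 27, d), (4, 21, v, 29, 1, 27, q), (4, 21, v, 29, 1, 27, w), (4, 21, v, 29, 1, 27, y), (4, 21, v, 29, 21, 24, n), (4, 26, r, 11, 1, 27, d), (4, 26, r, 11, 1, 27, q), (4, 26, r, 11, 1, 27, w), (4, 26, r, 11, 1, 27, y), (4, 26, r, 11, 21, 24, n), (4, 27, t, 26, 1, 27, d), (4, 27, t, 26, 1, 27, q), (4, 27, t, 26, 1, 27, w), (4, 27, t, 26, 1, 27, y), (4, 27, t, 26, 21, 24, n), (4, 29, s, 24, 1, 27, d), (4, 29, s, 24, 1, 27, q), (4, 29, s, 24, 1, 27, w), (4, 29, s, 24, 1, 27, y), (4, 29, s, 24, 21, 24, n)}.
σ[C > 23]: keep tuples satisfying C > 23 → {(4, 10, s, 31, 1, 27, d), (4, 10, s, 31, 1, 27, q), (4, 10, s, 31, 1, 27, w), (4, 10, s, 31, 1, 27, y), (4, 10, s, 31, 21, 24, n), (4, 21, v, 29, 1, 27, d), (4, 21, v, 29, 1, 27, q), (4, 21, v, 29, 1, 27, w), (4, 21, v, 29, 1, 27, y), (4, 21, v, 29, 21, 24, n), (4, 27, t, 26, 1, 27, d), (4, 27, t, 26, 1, 27, q), (4, 27, t, 26, 1, 27, w), (4, 27, t, 26, 1, 27, y), (4, 27, t, 26, 21, 24, n), (4, 29, s, 24, 1, 27, d), (4, 29, s, 24, 1, 27, q), (4, 29, s, 24, 1, 27, w), (4, 29, s, 24, 1, 27, y), (4, 29, s, 24, 21, 24, n)}
σ[C = 31]: keep tuples satisfying C = 31 → {(4, 10, s, 31, 1, 27, d), (4, 10, s, 31, 1, 27, q), (4, 10, s, 31, 1, 27, w), (4, 10, s, 31, 1, 27, y), (4, 10, s, 31, 21, 24, n)}
Keep only column(s) B (4 duplicate(s) eliminated): {10}

{10}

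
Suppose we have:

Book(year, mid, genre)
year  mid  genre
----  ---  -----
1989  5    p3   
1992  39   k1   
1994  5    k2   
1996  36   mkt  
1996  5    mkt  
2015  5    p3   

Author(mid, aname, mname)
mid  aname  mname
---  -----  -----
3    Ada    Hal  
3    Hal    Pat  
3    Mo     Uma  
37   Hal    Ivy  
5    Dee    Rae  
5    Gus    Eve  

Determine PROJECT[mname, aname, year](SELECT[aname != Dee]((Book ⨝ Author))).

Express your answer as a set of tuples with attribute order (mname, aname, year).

Joining Book and Author on mid yields {(1989, 5, p3, Dee, Rae), (1989, 5, p3, Gus, Eve), (1994, 5, k2, Dee, Rae), (1994, 5, k2, Gus, Eve), (1996, 5, mkt, Dee, Rae), (1996, 5, mkt, Gus, Eve), (2015, 5, p3, Dee, Rae), (2015, 5, p3, Gus, Eve)}.
Filtering on aname != Dee leaves {(1989, 5, p3, Gus, Eve), (1994, 5, k2, Gus, Eve), (1996, 5, mkt, Gus, Eve), (2015, 5, p3, Gus, Eve)}.
Keep only column(s) mname, aname, year: {(Eve, Gus, 1989), (Eve, Gus, 1994), (Eve, Gus, 1996), (Eve, Gus, 2015)}

{(Eve, Gus, 1989), (Eve, Gus, 1994), (Eve, Gus, 1996), (Eve, Gus, 2015)}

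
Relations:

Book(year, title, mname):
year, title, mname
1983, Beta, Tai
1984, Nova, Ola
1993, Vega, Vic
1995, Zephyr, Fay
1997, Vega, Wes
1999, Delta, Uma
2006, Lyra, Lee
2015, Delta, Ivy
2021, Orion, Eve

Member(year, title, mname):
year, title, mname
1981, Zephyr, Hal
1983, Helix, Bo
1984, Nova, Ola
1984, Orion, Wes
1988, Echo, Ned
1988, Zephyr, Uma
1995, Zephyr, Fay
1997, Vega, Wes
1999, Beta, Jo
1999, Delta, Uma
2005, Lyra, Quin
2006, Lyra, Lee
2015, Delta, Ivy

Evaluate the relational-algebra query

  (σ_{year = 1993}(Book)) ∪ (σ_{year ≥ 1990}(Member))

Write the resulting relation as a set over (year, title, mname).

{(1993, Vega, Vic), (1995, Zephyr, Fay), (1997, Vega, Wes), (1999, Beta, Jo), (1999, Delta, Uma), (2005, Lyra, Quin), (2006, Lyra, Lee), (2015, Delta, Ivy)}

σ[year = 1993]: keep tuples satisfying year = 1993 → {(1993, Vega, Vic)}
σ[year ≥ 1990]: keep tuples satisfying year ≥ 1990 → {(1995, Zephyr, Fay), (1997, Vega, Wes), (1999, Beta, Jo), (1999, Delta, Uma), (2005, Lyra, Quin), (2006, Lyra, Lee), (2015, Delta, Ivy)}
Union: {(1993, Vega, Vic)} with {(1995, Zephyr, Fay), (1997, Vega, Wes), (1999, Beta, Jo), (1999, Delta, Uma), (2005, Lyra, Quin), (2006, Lyra, Lee), (2015, Delta, Ivy)} → {(1993, Vega, Vic), (1995, Zephyr, Fay), (1997, Vega, Wes), (1999, Beta, Jo), (1999, Delta, Uma), (2005, Lyra, Quin), (2006, Lyra, Lee), (2015, Delta, Ivy)}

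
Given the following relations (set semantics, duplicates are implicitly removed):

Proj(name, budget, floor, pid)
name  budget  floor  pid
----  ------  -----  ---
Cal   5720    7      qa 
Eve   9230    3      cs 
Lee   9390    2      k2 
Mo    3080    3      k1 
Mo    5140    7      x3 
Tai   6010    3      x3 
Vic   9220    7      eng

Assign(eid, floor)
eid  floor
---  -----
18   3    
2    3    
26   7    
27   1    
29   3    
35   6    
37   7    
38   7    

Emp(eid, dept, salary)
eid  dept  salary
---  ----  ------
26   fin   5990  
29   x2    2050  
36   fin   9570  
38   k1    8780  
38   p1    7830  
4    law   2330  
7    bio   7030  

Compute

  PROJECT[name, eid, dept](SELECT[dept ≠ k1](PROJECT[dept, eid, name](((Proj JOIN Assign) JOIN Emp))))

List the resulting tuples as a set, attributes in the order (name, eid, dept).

{(Cal, 26, fin), (Cal, 38, p1), (Eve, 29, x2), (Mo, 26, fin), (Mo, 29, x2), (Mo, 38, p1), (Tai, 29, x2), (Vic, 26, fin), (Vic, 38, p1)}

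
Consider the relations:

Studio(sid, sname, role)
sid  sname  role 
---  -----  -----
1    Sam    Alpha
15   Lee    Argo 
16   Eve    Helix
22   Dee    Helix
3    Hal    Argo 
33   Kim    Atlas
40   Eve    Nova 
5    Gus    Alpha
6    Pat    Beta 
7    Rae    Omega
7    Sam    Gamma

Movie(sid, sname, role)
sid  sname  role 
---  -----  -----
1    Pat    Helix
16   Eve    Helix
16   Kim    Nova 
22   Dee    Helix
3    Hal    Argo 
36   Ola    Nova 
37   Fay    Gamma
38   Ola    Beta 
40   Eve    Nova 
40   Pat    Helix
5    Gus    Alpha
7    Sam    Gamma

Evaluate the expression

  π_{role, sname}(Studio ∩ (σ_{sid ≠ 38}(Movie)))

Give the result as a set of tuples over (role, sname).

{(Alpha, Gus), (Argo, Hal), (Gamma, Sam), (Helix, Dee), (Helix, Eve), (Nova, Eve)}

σ[sid ≠ 38]: keep tuples satisfying sid ≠ 38 → {(1, Pat, Helix), (16, Eve, Helix), (16, Kim, Nova), (22, Dee, Helix), (3, Hal, Argo), (36, Ola, Nova), (37, Fay, Gamma), (40, Eve, Nova), (40, Pat, Helix), (5, Gus, Alpha), (7, Sam, Gamma)}
Taking the intersection: {(16, Eve, Helix), (22, Dee, Helix), (3, Hal, Argo), (40, Eve, Nova), (5, Gus, Alpha), (7, Sam, Gamma)}
π_{role, sname} gives {(Alpha, Gus), (Argo, Hal), (Gamma, Sam), (Helix, Dee), (Helix, Eve), (Nova, Eve)}.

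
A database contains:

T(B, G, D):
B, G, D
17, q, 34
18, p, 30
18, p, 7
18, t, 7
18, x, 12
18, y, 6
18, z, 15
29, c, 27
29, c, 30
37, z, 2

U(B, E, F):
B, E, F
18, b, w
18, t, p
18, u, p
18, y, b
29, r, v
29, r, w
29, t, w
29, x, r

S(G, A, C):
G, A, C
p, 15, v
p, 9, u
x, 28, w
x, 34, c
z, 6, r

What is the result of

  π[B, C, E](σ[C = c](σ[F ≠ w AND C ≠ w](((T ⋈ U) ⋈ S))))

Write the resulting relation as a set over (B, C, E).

Natural join on B: {(18, p, 30, b, w), (18, p, 30, t, p), (18, p, 30, u, p), (18, p, 30, y, b), (18, p, 7, b, w), (18, p, 7, t, p), (18, p, 7, u, p), (18, p, 7, y, b), (18, t, 7, b, w), (18, t, 7, t, p), (18, t, 7, u, p), (18, t, 7, y, b), (18, x, 12, b, w), (18, x, 12, t, p), (18, x, 12, u, p), (18, x, 12, y, b), (18, y, 6, b, w), (18, y, 6, t, p), (18, y, 6, u, p), (18, y, 6, y, b), (18, z, 15, b, w), (18, z, 15, t, p), (18, z, 15, u, p), (18, z, 15, y, b), (29, c, 27, r, v), (29, c, 27, r, w), (29, c, 27, t, w), (29, c, 27, x, r), (29, c, 30, r, v), (29, c, 30, r, w), (29, c, 30, t, w), (29, c, 30, x, r)}
Natural join on G: {(18, p, 30, b, w, 15, v), (18, p, 30, b, w, 9, u), (18, p, 30, t, p, 15, v), (18, p, 30, t, p, 9, u), (18, p, 30, u, p, 15, v), (18, p, 30, u, p, 9, u), (18, p, 30, y, b, 15, v), (18, p, 30, y, b, 9, u), (18, p, 7, b, w, 15, v), (18, p, 7, b, w, 9, u), (18, p, 7, t, p, 15, v), (18, p, 7, t, p, 9, u), (18, p, 7, u, p, 15, v), (18, p, 7, u, p, 9, u), (18, p, 7, y, b, 15, v), (18, p, 7, y, b, 9, u), (18, x, 12, b, w, 28, w), (18, x, 12, b, w, 34, c), (18, x, 12, t, p, 28, w), (18, x, 12, t, p, 34, c), (18, x, 12, u, p, 28, w), (18, x, 12, u, p, 34, c), (18, x, 12, y, b, 28, w), (18, x, 12, y, b, 34, c), (18, z, 15, b, w, 6, r), (18, z, 15, t, p, 6, r), (18, z, 15, u, p, 6, r), (18, z, 15, y, b, 6, r)}
Selection F ≠ w AND C ≠ w: {(18, p, 30, t, p, 15, v), (18, p, 30, t, p, 9, u), (18, p, 30, u, p, 15, v), (18, p, 30, u, p, 9, u), (18, p, 30, y, b, 15, v), (18, p, 30, y, b, 9, u), (18, p, 7, t, p, 15, v), (18, p, 7, t, p, 9, u), (18, p, 7, u, p, 15, v), (18, p, 7, u, p, 9, u), (18, p, 7, y, b, 15, v), (18, p, 7, y, b, 9, u), (18, x, 12, t, p, 34, c), (18, x, 12, u, p, 34, c), (18, x, 12, y, b, 34, c), (18, z, 15, t, p, 6, r), (18, z, 15, u, p, 6, r), (18, z, 15, y, b, 6, r)}
Selection C = c: {(18, x, 12, t, p, 34, c), (18, x, 12, u, p, 34, c), (18, x, 12, y, b, 34, c)}
π[B, C, E]: project onto (B, C, E) → {(18, c, t), (18, c, u), (18, c, y)}

{(18, c, t), (18, c, u), (18, c, y)}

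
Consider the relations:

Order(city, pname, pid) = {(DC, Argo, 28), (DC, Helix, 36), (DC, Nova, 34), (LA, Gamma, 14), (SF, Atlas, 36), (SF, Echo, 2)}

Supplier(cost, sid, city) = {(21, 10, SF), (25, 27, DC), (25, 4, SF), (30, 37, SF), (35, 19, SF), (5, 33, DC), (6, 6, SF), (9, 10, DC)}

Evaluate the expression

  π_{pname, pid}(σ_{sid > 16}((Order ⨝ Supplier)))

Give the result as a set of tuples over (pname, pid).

Order ⋈ Supplier (natural join on city): {(DC, Argo, 28, 25, 27), (DC, Argo, 28, 5, 33), (DC, Argo, 28, 9, 10), (DC, Helix, 36, 25, 27), (DC, Helix, 36, 5, 33), (DC, Helix, 36, 9, 10), (DC, Nova, 34, 25, 27), (DC, Nova, 34, 5, 33), (DC, Nova, 34, 9, 10), (SF, Atlas, 36, 21, 10), (SF, Atlas, 36, 25, 4), (SF, Atlas, 36, 30, 37), (SF, Atlas, 36, 35, 19), (SF, Atlas, 36, 6, 6), (SF, Echo, 2, 21, 10), (SF, Echo, 2, 25, 4), (SF, Echo, 2, 30, 37), (SF, Echo, 2, 35, 19), (SF, Echo, 2, 6, 6)}
σ[sid > 16]: keep tuples satisfying sid > 16 → {(DC, Argo, 28, 25, 27), (DC, Argo, 28, 5, 33), (DC, Helix, 36, 25, 27), (DC, Helix, 36, 5, 33), (DC, Nova, 34, 25, 27), (DC, Nova, 34, 5, 33), (SF, Atlas, 36, 30, 37), (SF, Atlas, 36, 35, 19), (SF, Echo, 2, 30, 37), (SF, Echo, 2, 35, 19)}
Projecting to pname, pid (5 duplicate(s) eliminated): {(Argo, 28), (Atlas, 36), (Echo, 2), (Helix, 36), (Nova, 34)}

{(Argo, 28), (Atlas, 36), (Echo, 2), (Helix, 36), (Nova, 34)}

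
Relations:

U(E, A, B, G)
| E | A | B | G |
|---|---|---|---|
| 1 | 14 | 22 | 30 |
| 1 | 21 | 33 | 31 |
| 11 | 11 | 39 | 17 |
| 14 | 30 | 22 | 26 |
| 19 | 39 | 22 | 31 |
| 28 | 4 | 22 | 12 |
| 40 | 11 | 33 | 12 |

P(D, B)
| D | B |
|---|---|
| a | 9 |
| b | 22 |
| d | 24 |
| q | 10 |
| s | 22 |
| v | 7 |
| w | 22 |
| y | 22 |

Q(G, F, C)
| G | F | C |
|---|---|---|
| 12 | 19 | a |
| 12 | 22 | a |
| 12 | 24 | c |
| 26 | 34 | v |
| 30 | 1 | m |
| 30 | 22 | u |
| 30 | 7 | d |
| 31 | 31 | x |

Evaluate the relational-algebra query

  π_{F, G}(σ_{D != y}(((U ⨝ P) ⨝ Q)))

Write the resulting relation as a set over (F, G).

{(1, 30), (19, 12), (22, 12), (22, 30), (24, 12), (31, 31), (34, 26), (7, 30)}

U ⋈ P (natural join on B): {(1, 14, 22, 30, b), (1, 14, 22, 30, s), (1, 14, 22, 30, w), (1, 14, 22, 30, y), (14, 30, 22, 26, b), (14, 30, 22, 26, s), (14, 30, 22, 26, w), (14, 30, 22, 26, y), (19, 39, 22, 31, b), (19, 39, 22, 31, s), (19, 39, 22, 31, w), (19, 39, 22, 31, y), (28, 4, 22, 12, b), (28, 4, 22, 12, s), (28, 4, 22, 12, w), (28, 4, 22, 12, y)}
(U ⨝ P) ⋈ Q (natural join on G): {(1, 14, 22, 30, b, 1, m), (1, 14, 22, 30, b, 22, u), (1, 14, 22, 30, b, 7, d), (1, 14, 22, 30, s, 1, m), (1, 14, 22, 30, s, 22, u), (1, 14, 22, 30, s, 7, d), (1, 14, 22, 30, w, 1, m), (1, 14, 22, 30, w, 22, u), (1, 14, 22, 30, w, 7, d), (1, 14, 22, 30, y, 1, m), (1, 14, 22, 30, y, 22, u), (1, 14, 22, 30, y, 7, d), (14, 30, 22, 26, b, 34, v), (14, 30, 22, 26, s, 34, v), (14, 30, 22, 26, w, 34, v), (14, 30, 22, 26, y, 34, v), (19, 39, 22, 31, b, 31, x), (19, 39, 22, 31, s, 31, x), (19, 39, 22, 31, w, 31, x), (19, 39, 22, 31, y, 31, x), (28, 4, 22, 12, b, 19, a), (28, 4, 22, 12, b, 22, a), (28, 4, 22, 12, b, 24, c), (28, 4, 22, 12, s, 19, a), (28, 4, 22, 12, s, 22, a), (28, 4, 22, 12, s, 24, c), (28, 4, 22, 12, w, 19, a), (28, 4, 22, 12, w, 22, a), (28, 4, 22, 12, w, 24, c), (28, 4, 22, 12, y, 19, a), (28, 4, 22, 12, y, 22, a), (28, 4, 22, 12, y, 24, c)}
σ[D != y]: keep tuples satisfying D != y → {(1, 14, 22, 30, b, 1, m), (1, 14, 22, 30, b, 22, u), (1, 14, 22, 30, b, 7, d), (1, 14, 22, 30, s, 1, m), (1, 14, 22, 30, s, 22, u), (1, 14, 22, 30, s, 7, d), (1, 14, 22, 30, w, 1, m), (1, 14, 22, 30, w, 22, u), (1, 14, 22, 30, w, 7, d), (14, 30, 22, 26, b, 34, v), (14, 30, 22, 26, s, 34, v), (14, 30, 22, 26, w, 34, v), (19, 39, 22, 31, b, 31, x), (19, 39, 22, 31, s, 31, x), (19, 39, 22, 31, w, 31, x), (28, 4, 22, 12, b, 19, a), (28, 4, 22, 12, b, 22, a), (28, 4, 22, 12, b, 24, c), (28, 4, 22, 12, s, 19, a), (28, 4, 22, 12, s, 22, a), (28, 4, 22, 12, s, 24, c), (28, 4, 22, 12, w, 19, a), (28, 4, 22, 12, w, 22, a), (28, 4, 22, 12, w, 24, c)}
Keep only column(s) F, G (16 duplicate(s) eliminated): {(1, 30), (19, 12), (22, 12), (22, 30), (24, 12), (31, 31), (34, 26), (7, 30)}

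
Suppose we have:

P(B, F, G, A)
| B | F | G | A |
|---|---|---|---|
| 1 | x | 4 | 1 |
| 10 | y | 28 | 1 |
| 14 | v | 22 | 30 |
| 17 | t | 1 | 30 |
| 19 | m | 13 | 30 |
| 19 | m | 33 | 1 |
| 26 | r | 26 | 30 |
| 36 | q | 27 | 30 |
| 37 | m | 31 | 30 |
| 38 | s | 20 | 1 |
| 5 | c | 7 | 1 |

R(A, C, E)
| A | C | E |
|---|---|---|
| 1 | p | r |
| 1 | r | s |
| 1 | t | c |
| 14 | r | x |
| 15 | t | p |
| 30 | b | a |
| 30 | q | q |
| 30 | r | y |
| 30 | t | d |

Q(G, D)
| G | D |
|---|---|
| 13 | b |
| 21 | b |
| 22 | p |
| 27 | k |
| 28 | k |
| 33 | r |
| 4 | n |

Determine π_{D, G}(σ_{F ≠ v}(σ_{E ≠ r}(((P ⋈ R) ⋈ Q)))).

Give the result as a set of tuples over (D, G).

{(b, 13), (k, 27), (k, 28), (n, 4), (r, 33)}

P ⋈ R (natural join on A): {(1, x, 4, 1, p, r), (1, x, 4, 1, r, s), (1, x, 4, 1, t, c), (10, y, 28, 1, p, r), (10, y, 28, 1, r, s), (10, y, 28, 1, t, c), (14, v, 22, 30, b, a), (14, v, 22, 30, q, q), (14, v, 22, 30, r, y), (14, v, 22, 30, t, d), (17, t, 1, 30, b, a), (17, t, 1, 30, q, q), (17, t, 1, 30, r, y), (17, t, 1, 30, t, d), (19, m, 13, 30, b, a), (19, m, 13, 30, q, q), (19, m, 13, 30, r, y), (19, m, 13, 30, t, d), (19, m, 33, 1, p, r), (19, m, 33, 1, r, s), (19, m, 33, 1, t, c), (26, r, 26, 30, b, a), (26, r, 26, 30, q, q), (26, r, 26, 30, r, y), (26, r, 26, 30, t, d), (36, q, 27, 30, b, a), (36, q, 27, 30, q, q), (36, q, 27, 30, r, y), (36, q, 27, 30, t, d), (37, m, 31, 30, b, a), (37, m, 31, 30, q, q), (37, m, 31, 30, r, y), (37, m, 31, 30, t, d), (38, s, 20, 1, p, r), (38, s, 20, 1, r, s), (38, s, 20, 1, t, c), (5, c, 7, 1, p, r), (5, c, 7, 1, r, s), (5, c, 7, 1, t, c)}
(P ⋈ R) ⋈ Q (natural join on G): {(1, x, 4, 1, p, r, n), (1, x, 4, 1, r, s, n), (1, x, 4, 1, t, c, n), (10, y, 28, 1, p, r, k), (10, y, 28, 1, r, s, k), (10, y, 28, 1, t, c, k), (14, v, 22, 30, b, a, p), (14, v, 22, 30, q, q, p), (14, v, 22, 30, r, y, p), (14, v, 22, 30, t, d, p), (19, m, 13, 30, b, a, b), (19, m, 13, 30, q, q, b), (19, m, 13, 30, r, y, b), (19, m, 13, 30, t, d, b), (19, m, 33, 1, p, r, r), (19, m, 33, 1, r, s, r), (19, m, 33, 1, t, c, r), (36, q, 27, 30, b, a, k), (36, q, 27, 30, q, q, k), (36, q, 27, 30, r, y, k), (36, q, 27, 30, t, d, k)}
Filtering on E ≠ r leaves {(1, x, 4, 1, r, s, n), (1, x, 4, 1, t, c, n), (10, y, 28, 1, r, s, k), (10, y, 28, 1, t, c, k), (14, v, 22, 30, b, a, p), (14, v, 22, 30, q, q, p), (14, v, 22, 30, r, y, p), (14, v, 22, 30, t, d, p), (19, m, 13, 30, b, a, b), (19, m, 13, 30, q, q, b), (19, m, 13, 30, r, y, b), (19, m, 13, 30, t, d, b), (19, m, 33, 1, r, s, r), (19, m, 33, 1, t, c, r), (36, q, 27, 30, b, a, k), (36, q, 27, 30, q, q, k), (36, q, 27, 30, r, y, k), (36, q, 27, 30, t, d, k)}.
Filtering on F ≠ v leaves {(1, x, 4, 1, r, s, n), (1, x, 4, 1, t, c, n), (10, y, 28, 1, r, s, k), (10, y, 28, 1, t, c, k), (19, m, 13, 30, b, a, b), (19, m, 13, 30, q, q, b), (19, m, 13, 30, r, y, b), (19, m, 13, 30, t, d, b), (19, m, 33, 1, r, s, r), (19, m, 33, 1, t, c, r), (36, q, 27, 30, b, a, k), (36, q, 27, 30, q, q, k), (36, q, 27, 30, r, y, k), (36, q, 27, 30, t, d, k)}.
Keep only column(s) D, G (9 duplicate(s) eliminated): {(b, 13), (k, 27), (k, 28), (n, 4), (r, 33)}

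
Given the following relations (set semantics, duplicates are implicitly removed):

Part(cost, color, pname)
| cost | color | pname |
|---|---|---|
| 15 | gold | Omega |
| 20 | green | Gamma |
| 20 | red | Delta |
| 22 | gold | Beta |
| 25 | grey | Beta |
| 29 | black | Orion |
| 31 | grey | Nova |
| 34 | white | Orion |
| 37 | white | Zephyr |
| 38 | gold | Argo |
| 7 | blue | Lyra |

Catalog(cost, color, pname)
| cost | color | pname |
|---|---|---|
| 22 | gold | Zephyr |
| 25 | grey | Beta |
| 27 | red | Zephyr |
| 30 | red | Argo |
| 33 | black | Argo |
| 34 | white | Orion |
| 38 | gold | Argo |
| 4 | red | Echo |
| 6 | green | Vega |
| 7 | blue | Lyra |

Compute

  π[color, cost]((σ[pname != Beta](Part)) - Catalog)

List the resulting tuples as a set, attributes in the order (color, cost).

{(black, 29), (gold, 15), (green, 20), (grey, 31), (red, 20), (white, 37)}

Apply σ_{pname != Beta}; surviving tuples: {(15, gold, Omega), (20, green, Gamma), (20, red, Delta), (29, black, Orion), (31, grey, Nova), (34, white, Orion), (37, white, Zephyr), (38, gold, Argo), (7, blue, Lyra)}
Difference: {(15, gold, Omega), (20, green, Gamma), (20, red, Delta), (29, black, Orion), (31, grey, Nova), (34, white, Orion), (37, white, Zephyr), (38, gold, Argo), (7, blue, Lyra)} with {(22, gold, Zephyr), (25, grey, Beta), (27, red, Zephyr), (30, red, Argo), (33, black, Argo), (34, white, Orion), (38, gold, Argo), (4, red, Echo), (6, green, Vega), (7, blue, Lyra)} → {(15, gold, Omega), (20, green, Gamma), (20, red, Delta), (29, black, Orion), (31, grey, Nova), (37, white, Zephyr)}
π_{color, cost} gives {(black, 29), (gold, 15), (green, 20), (grey, 31), (red, 20), (white, 37)}.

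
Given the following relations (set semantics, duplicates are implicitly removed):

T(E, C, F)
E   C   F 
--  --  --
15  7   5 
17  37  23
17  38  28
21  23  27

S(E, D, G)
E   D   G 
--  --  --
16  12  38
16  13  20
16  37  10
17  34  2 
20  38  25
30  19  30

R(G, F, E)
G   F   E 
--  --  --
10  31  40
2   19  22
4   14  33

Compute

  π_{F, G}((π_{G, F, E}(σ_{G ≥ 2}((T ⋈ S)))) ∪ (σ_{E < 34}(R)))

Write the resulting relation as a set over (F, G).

T ⋈ S (natural join on E): {(17, 37, 23, 34, 2), (17, 38, 28, 34, 2)}
σ[G ≥ 2]: keep tuples satisfying G ≥ 2 → {(17, 37, 23, 34, 2), (17, 38, 28, 34, 2)}
Projecting to G, F, E: {(2, 23, 17), (2, 28, 17)}
σ[E < 34]: keep tuples satisfying E < 34 → {(2, 19, 22), (4, 14, 33)}
Taking the union: {(2, 19, 22), (2, 23, 17), (2, 28, 17), (4, 14, 33)}
Projecting to F, G: {(14, 4), (19, 2), (23, 2), (28, 2)}

{(14, 4), (19, 2), (23, 2), (28, 2)}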